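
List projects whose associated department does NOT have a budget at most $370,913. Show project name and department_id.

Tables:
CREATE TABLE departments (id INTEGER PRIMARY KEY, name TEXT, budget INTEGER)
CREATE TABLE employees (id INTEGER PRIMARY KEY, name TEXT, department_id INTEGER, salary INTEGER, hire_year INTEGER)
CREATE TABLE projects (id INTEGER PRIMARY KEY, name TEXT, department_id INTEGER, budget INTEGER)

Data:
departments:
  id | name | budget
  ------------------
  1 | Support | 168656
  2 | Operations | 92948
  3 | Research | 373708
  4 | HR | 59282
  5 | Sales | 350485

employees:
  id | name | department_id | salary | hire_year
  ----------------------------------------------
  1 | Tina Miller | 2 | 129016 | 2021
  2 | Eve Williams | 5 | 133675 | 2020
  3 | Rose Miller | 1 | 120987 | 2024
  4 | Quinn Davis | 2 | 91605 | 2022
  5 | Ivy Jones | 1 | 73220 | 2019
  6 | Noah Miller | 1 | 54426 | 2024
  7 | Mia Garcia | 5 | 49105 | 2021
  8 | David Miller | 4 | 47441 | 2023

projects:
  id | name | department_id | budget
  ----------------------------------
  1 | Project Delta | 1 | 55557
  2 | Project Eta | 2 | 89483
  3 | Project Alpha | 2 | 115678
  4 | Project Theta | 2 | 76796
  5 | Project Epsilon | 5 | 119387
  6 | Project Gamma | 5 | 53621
SELECT name, department_id FROM projects WHERE department_id NOT IN (SELECT id FROM departments WHERE budget <= 370913)

Execution result:
(no rows)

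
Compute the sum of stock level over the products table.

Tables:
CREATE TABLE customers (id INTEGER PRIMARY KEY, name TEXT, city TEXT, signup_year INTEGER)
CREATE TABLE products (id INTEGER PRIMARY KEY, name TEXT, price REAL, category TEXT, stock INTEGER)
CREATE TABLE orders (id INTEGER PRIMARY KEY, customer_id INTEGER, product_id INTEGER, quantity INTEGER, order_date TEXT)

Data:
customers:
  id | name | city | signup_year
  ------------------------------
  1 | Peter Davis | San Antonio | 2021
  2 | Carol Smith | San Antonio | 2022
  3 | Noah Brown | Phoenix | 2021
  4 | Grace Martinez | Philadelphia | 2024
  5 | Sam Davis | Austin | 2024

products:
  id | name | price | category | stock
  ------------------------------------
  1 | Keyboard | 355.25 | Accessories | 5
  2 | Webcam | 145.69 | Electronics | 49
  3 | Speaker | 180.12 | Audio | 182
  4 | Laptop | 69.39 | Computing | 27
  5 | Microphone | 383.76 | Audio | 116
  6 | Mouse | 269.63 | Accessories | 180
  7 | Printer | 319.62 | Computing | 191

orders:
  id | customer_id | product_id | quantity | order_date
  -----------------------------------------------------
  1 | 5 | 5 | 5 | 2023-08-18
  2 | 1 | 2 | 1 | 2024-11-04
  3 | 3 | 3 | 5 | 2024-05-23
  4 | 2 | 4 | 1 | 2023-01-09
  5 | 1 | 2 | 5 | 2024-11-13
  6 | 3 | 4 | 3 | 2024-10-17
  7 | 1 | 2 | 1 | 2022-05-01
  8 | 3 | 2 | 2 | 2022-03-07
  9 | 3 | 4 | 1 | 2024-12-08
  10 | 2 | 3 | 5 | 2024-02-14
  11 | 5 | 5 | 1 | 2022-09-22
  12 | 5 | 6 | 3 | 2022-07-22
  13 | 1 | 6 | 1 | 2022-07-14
SELECT SUM(stock) FROM products

Execution result:
750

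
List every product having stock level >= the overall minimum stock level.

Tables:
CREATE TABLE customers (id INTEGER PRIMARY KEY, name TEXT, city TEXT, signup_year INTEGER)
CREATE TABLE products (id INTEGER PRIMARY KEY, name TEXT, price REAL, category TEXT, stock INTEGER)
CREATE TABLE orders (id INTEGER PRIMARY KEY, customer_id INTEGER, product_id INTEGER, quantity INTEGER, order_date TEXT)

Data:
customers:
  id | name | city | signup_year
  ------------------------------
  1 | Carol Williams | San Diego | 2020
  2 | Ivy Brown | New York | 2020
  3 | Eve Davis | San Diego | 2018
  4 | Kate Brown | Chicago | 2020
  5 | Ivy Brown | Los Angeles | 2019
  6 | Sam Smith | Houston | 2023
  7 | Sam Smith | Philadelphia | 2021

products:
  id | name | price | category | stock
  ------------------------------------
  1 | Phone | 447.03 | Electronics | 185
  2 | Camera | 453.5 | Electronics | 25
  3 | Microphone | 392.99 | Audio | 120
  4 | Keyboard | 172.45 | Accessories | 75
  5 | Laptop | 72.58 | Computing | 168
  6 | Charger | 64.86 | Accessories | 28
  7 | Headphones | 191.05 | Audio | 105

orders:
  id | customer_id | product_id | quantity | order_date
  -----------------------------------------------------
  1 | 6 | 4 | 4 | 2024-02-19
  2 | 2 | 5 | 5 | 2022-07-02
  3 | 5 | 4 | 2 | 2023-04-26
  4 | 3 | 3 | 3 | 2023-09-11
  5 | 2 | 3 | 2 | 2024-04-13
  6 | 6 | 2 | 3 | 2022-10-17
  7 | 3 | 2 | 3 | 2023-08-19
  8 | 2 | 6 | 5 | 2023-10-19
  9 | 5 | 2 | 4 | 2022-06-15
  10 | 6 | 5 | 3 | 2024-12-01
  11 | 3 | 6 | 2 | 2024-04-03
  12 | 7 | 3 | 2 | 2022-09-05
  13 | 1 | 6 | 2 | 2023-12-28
SELECT name, stock FROM products WHERE stock >= (SELECT MIN(stock) FROM products)

Execution result:
name | stock
Phone | 185
Camera | 25
Microphone | 120
Keyboard | 75
Laptop | 168
Charger | 28
Headphones | 105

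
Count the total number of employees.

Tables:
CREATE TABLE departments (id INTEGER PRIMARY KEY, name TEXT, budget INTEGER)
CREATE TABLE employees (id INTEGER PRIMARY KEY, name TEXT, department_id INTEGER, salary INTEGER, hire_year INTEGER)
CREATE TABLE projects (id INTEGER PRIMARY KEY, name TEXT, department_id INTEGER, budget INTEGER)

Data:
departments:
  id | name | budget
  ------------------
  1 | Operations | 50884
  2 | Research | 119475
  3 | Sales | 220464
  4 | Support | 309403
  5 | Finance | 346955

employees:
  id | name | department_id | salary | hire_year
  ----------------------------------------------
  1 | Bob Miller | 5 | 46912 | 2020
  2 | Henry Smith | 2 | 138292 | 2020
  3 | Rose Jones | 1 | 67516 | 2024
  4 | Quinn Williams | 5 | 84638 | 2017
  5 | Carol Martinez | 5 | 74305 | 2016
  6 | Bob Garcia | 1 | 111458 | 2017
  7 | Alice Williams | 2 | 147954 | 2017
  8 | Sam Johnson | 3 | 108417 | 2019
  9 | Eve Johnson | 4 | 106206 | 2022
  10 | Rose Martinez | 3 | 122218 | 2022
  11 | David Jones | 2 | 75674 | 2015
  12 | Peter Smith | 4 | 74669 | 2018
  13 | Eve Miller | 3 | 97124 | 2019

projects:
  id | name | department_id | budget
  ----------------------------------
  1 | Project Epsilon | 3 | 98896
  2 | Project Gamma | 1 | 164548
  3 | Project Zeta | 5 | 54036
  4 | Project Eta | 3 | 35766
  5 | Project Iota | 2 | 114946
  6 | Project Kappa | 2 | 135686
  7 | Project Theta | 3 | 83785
SELECT COUNT(*) FROM employees

Execution result:
13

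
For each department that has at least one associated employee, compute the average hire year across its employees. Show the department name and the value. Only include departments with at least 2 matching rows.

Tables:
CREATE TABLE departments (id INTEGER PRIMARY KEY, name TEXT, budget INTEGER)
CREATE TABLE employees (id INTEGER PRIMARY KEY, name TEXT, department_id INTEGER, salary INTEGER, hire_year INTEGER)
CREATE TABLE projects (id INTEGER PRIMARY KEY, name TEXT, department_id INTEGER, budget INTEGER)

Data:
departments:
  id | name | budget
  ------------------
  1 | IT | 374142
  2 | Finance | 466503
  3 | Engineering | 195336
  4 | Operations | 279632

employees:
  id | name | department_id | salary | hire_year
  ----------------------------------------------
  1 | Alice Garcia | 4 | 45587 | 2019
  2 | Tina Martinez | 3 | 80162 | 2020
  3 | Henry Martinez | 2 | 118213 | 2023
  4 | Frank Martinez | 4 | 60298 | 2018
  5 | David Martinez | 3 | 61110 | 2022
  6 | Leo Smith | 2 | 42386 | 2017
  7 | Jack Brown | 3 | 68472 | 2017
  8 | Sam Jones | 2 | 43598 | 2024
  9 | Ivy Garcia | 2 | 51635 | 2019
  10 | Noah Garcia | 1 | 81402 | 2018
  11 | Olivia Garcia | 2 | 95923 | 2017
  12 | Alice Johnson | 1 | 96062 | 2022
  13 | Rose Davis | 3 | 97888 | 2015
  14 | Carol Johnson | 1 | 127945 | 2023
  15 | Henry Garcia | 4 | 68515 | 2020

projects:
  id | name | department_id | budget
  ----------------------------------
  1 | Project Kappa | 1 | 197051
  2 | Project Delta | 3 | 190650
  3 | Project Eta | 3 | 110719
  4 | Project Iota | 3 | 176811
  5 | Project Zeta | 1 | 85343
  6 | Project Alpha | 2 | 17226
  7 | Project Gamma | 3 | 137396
SELECT p.name, AVG(c.hire_year) AS avg_hire_year FROM employees c JOIN departments p ON c.department_id = p.id GROUP BY p.id, p.name HAVING COUNT(*) >= 2

Execution result:
name | avg_hire_year
IT | 2021.00
Finance | 2020.00
Engineering | 2018.50
Operations | 2019.00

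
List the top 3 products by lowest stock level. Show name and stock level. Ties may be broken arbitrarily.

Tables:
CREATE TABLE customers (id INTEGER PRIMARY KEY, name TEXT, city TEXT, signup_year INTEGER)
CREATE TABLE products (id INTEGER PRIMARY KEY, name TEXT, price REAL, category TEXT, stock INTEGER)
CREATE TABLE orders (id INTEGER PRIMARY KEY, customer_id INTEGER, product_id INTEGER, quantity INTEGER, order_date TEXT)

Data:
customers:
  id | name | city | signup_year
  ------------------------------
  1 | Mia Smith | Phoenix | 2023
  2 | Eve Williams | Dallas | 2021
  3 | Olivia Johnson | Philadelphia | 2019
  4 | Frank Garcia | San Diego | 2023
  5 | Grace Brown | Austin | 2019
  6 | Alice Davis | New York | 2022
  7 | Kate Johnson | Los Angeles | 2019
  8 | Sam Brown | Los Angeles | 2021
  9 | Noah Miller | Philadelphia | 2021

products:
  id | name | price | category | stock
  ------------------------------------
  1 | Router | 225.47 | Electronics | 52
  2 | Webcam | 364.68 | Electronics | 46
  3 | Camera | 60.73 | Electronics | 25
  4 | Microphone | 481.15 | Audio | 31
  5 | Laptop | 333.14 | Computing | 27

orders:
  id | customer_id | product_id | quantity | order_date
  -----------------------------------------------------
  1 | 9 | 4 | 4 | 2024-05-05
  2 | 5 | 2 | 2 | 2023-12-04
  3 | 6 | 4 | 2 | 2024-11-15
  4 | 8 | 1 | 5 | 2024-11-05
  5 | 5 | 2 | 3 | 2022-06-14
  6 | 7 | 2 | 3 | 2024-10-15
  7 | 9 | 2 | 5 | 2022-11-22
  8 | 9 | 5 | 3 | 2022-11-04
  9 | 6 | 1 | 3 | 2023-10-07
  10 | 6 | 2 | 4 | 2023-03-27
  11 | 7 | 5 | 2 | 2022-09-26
SELECT name, stock FROM products ORDER BY stock ASC LIMIT 3

Execution result:
name | stock
Camera | 25
Laptop | 27
Microphone | 31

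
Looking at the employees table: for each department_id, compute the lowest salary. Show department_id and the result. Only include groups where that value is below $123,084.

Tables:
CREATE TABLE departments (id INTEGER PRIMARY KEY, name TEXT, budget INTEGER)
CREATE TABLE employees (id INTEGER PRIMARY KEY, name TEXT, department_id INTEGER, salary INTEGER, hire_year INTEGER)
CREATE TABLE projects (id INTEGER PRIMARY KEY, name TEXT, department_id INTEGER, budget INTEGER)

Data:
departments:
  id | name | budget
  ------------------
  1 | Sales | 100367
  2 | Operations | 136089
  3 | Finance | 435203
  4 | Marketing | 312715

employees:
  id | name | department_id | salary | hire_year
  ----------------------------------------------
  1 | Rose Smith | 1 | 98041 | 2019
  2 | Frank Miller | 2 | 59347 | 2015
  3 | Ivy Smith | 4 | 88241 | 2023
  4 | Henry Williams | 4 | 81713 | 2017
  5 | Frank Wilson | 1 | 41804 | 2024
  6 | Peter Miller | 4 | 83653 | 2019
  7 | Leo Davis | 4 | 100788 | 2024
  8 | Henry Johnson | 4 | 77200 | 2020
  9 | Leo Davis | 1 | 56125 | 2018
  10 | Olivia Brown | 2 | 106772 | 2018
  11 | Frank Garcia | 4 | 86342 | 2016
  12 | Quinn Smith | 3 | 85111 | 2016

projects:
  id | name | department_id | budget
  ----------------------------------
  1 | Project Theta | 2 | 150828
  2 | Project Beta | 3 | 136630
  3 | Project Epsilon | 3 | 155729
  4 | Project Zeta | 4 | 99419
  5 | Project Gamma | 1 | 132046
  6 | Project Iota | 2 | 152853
SELECT department_id, MIN(salary) AS min_salary FROM employees GROUP BY department_id HAVING MIN(salary) < 123084

Execution result:
department_id | min_salary
1 | 41804
2 | 59347
3 | 85111
4 | 77200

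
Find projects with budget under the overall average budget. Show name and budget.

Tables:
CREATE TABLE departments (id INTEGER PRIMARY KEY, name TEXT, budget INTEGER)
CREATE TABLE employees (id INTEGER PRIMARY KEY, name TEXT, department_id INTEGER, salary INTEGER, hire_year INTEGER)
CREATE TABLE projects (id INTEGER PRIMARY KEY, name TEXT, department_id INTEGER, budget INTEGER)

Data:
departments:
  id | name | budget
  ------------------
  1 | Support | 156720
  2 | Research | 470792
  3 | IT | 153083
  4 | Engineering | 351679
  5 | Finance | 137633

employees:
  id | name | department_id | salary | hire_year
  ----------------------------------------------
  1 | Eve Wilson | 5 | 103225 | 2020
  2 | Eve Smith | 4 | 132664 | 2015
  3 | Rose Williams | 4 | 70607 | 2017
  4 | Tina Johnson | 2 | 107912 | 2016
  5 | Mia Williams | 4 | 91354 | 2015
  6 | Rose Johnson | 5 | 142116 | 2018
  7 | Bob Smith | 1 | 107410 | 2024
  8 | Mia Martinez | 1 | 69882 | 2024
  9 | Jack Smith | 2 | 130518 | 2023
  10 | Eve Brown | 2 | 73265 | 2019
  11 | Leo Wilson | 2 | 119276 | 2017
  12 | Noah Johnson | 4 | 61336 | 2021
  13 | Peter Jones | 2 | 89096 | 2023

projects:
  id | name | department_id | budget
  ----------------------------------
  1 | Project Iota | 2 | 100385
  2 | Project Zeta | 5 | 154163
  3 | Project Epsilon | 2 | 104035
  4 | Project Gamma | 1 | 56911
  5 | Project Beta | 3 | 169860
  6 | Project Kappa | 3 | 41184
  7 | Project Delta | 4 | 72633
SELECT name, budget FROM projects WHERE budget < (SELECT AVG(budget) FROM projects)

Execution result:
name | budget
Project Gamma | 56911
Project Kappa | 41184
Project Delta | 72633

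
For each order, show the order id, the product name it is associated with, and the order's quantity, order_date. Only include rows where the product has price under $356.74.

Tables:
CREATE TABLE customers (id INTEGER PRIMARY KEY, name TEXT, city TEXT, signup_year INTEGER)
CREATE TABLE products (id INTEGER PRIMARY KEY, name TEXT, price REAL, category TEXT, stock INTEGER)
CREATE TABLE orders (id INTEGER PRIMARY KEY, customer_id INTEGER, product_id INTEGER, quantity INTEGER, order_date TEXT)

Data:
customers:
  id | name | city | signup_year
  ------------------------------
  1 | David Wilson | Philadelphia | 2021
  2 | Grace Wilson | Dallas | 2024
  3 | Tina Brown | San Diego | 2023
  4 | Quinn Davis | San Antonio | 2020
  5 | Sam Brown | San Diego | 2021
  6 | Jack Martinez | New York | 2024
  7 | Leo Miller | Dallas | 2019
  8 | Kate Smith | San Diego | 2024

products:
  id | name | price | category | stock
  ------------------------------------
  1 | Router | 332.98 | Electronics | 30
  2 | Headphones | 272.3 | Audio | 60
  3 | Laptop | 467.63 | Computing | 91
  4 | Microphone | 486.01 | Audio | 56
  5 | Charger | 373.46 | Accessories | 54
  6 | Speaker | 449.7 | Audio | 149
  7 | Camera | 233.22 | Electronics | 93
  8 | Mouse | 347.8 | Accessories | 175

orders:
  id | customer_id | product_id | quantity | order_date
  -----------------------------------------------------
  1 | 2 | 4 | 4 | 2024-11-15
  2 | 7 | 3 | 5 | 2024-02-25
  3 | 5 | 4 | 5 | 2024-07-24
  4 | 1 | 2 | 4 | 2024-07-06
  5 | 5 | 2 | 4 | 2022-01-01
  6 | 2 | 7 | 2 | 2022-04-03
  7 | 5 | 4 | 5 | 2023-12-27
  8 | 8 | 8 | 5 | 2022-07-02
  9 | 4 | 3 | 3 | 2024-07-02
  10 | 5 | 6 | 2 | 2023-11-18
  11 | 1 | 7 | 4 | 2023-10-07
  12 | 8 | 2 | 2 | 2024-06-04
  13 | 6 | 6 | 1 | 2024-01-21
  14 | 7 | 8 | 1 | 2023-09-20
SELECT c.id, p.name AS product, c.quantity, c.order_date FROM orders c JOIN products p ON c.product_id = p.id WHERE p.price < 356.74

Execution result:
id | product | quantity | order_date
4 | Headphones | 4 | 2024-07-06
5 | Headphones | 4 | 2022-01-01
6 | Camera | 2 | 2022-04-03
8 | Mouse | 5 | 2022-07-02
11 | Camera | 4 | 2023-10-07
12 | Headphones | 2 | 2024-06-04
14 | Mouse | 1 | 2023-09-20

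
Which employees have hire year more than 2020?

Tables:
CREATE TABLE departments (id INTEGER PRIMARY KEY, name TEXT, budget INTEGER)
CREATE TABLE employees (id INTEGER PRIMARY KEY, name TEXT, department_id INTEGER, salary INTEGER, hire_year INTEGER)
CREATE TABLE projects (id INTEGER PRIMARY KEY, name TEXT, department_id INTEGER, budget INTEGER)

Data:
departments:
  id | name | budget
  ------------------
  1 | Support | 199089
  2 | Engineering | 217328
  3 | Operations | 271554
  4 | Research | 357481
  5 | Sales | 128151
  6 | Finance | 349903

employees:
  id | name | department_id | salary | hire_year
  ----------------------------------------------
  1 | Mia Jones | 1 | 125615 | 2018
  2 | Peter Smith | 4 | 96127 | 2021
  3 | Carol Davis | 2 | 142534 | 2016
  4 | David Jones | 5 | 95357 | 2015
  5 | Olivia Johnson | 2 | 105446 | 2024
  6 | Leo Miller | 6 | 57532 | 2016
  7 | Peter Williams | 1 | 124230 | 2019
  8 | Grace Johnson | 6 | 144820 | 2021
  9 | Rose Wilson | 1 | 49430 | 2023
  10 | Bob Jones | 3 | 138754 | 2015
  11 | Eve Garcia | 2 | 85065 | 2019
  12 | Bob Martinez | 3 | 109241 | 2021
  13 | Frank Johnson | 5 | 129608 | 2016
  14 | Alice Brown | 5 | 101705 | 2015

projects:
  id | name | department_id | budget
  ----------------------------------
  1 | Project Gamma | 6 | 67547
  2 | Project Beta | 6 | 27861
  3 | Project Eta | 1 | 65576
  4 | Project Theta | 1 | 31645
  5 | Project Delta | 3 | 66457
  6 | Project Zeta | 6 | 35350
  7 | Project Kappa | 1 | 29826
SELECT name, hire_year FROM employees WHERE hire_year > 2020

Execution result:
name | hire_year
Peter Smith | 2021
Olivia Johnson | 2024
Grace Johnson | 2021
Rose Wilson | 2023
Bob Martinez | 2021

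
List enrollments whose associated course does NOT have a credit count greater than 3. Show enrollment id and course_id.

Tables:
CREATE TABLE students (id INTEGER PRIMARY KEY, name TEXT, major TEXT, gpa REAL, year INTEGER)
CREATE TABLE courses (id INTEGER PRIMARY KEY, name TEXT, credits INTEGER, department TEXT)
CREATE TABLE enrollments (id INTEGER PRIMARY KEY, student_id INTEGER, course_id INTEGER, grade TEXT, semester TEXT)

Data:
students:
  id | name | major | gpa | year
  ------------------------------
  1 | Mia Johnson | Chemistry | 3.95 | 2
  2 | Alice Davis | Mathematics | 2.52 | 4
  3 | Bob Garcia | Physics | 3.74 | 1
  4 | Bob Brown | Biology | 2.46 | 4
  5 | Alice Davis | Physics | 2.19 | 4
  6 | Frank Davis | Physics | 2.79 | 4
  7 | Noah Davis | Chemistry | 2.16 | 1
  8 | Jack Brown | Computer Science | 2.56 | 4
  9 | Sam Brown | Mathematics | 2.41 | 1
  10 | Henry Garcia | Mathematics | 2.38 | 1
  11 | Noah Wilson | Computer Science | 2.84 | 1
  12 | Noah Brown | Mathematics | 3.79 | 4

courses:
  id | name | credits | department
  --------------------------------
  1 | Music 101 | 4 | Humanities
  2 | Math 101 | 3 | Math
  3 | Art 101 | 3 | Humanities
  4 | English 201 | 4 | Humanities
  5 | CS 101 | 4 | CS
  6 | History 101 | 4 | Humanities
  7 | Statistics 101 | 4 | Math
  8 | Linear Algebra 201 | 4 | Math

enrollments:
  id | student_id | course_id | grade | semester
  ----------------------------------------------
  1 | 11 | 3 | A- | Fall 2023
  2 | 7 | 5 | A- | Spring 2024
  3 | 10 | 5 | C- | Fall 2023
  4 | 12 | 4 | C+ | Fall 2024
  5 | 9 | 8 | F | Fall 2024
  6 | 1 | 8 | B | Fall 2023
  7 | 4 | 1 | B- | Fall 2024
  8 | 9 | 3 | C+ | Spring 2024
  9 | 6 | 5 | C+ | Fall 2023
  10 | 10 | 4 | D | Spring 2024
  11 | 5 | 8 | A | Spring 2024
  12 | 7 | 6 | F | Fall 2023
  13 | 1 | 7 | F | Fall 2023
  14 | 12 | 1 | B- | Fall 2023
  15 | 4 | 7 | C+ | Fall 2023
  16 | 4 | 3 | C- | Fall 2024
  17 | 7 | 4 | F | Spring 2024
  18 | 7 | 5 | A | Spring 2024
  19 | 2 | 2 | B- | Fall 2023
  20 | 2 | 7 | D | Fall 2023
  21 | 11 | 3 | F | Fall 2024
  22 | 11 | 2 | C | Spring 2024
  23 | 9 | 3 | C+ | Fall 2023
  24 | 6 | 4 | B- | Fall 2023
SELECT id, course_id FROM enrollments WHERE course_id NOT IN (SELECT id FROM courses WHERE credits > 3)

Execution result:
id | course_id
1 | 3
8 | 3
16 | 3
19 | 2
21 | 3
22 | 2
23 | 3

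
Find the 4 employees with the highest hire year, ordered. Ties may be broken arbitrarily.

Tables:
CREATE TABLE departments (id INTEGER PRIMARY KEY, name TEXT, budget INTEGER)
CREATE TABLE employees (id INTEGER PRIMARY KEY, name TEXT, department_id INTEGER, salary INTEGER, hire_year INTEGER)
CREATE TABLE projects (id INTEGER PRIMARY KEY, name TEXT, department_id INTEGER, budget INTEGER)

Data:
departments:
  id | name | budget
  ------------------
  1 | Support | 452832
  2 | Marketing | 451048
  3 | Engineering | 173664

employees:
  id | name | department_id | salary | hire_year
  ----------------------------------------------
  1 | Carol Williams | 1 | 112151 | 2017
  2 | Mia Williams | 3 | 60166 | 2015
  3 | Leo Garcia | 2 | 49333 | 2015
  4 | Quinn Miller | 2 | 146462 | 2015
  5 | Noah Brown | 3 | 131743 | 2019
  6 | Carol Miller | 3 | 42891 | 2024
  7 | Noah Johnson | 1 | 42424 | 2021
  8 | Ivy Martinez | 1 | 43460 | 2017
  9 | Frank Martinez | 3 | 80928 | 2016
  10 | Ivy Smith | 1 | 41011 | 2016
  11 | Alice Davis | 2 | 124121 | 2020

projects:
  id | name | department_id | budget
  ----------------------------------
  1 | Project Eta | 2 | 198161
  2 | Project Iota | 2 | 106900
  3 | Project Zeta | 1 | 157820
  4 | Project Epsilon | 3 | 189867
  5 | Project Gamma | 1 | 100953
SELECT name, hire_year FROM employees ORDER BY hire_year DESC LIMIT 4

Execution result:
name | hire_year
Carol Miller | 2024
Noah Johnson | 2021
Alice Davis | 2020
Noah Brown | 2019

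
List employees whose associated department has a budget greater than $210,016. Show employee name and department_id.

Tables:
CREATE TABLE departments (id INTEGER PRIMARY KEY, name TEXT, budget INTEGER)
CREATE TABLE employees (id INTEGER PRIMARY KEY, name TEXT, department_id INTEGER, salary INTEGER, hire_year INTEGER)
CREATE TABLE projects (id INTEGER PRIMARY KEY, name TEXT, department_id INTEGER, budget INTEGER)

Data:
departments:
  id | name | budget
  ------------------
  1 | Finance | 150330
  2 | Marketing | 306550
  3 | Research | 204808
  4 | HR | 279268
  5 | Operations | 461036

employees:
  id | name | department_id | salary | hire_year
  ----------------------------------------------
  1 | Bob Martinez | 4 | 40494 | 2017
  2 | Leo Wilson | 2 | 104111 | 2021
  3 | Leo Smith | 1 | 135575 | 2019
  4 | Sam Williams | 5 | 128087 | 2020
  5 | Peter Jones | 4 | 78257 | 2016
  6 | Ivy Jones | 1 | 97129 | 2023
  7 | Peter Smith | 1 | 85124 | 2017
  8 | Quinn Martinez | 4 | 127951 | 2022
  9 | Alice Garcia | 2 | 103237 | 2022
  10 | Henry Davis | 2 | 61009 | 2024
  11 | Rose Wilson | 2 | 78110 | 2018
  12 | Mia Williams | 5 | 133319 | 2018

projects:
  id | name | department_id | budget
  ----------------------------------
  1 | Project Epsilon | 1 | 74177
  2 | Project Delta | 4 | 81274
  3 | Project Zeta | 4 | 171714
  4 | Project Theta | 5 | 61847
SELECT name, department_id FROM employees WHERE department_id IN (SELECT id FROM departments WHERE budget > 210016)

Execution result:
name | department_id
Bob Martinez | 4
Leo Wilson | 2
Sam Williams | 5
Peter Jones | 4
Quinn Martinez | 4
Alice Garcia | 2
Henry Davis | 2
Rose Wilson | 2
Mia Williams | 5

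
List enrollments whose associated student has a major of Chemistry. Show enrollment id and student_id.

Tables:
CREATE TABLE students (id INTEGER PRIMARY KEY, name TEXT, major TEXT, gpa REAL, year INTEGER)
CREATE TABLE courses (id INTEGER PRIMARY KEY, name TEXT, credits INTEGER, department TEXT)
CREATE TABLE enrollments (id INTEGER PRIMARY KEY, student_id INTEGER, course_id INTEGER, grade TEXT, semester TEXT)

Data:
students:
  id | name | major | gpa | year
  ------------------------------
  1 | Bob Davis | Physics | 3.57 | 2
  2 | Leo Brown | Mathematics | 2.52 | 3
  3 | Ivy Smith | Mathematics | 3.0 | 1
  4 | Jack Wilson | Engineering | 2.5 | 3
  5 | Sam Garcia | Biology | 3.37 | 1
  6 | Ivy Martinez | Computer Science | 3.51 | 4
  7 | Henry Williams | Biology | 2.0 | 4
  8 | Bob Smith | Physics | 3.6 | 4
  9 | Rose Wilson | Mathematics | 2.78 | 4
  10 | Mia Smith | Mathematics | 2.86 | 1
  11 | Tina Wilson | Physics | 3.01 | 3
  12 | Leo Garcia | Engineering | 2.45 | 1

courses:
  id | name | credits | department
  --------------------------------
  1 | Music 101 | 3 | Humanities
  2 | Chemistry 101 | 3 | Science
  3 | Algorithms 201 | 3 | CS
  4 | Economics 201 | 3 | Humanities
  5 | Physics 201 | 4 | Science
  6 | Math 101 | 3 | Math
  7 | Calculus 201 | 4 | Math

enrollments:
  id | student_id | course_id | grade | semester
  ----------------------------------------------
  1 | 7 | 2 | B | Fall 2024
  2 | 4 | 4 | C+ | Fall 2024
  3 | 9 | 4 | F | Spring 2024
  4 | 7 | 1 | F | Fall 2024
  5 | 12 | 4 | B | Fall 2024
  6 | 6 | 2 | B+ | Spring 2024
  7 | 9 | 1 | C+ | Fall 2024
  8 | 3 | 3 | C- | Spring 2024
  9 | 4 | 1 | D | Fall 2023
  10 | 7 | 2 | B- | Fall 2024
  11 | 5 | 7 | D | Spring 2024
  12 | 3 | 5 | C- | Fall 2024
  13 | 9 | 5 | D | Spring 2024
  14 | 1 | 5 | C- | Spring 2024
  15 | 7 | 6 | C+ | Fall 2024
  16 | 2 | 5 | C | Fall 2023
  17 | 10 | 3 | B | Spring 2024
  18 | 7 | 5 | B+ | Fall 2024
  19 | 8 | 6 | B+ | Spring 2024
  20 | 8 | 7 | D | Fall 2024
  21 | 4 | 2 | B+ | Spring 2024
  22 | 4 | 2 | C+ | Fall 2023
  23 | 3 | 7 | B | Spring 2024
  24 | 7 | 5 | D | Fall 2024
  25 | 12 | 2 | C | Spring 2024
SELECT id, student_id FROM enrollments WHERE student_id IN (SELECT id FROM students WHERE major = 'Chemistry')

Execution result:
(no rows)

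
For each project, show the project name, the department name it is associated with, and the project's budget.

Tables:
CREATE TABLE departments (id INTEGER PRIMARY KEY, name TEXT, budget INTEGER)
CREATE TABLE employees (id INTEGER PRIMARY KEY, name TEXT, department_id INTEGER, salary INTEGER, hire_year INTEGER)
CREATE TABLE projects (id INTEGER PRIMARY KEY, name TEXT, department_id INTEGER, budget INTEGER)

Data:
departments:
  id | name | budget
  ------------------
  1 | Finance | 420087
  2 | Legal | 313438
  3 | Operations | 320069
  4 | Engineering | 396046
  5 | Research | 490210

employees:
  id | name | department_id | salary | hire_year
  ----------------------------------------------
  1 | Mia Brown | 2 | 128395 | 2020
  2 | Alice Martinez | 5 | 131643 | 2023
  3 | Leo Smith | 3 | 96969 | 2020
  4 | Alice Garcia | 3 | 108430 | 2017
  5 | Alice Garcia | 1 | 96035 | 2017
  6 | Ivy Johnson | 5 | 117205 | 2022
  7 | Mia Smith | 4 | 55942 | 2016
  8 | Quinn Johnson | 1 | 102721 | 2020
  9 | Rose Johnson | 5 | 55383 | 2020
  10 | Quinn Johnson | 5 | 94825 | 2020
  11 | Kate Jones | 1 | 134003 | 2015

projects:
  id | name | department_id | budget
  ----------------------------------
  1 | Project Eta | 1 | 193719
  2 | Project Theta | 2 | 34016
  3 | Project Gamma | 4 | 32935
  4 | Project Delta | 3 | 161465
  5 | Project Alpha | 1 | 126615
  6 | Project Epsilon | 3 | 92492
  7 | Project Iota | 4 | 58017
SELECT c.name, p.name AS department, c.budget FROM projects c JOIN departments p ON c.department_id = p.id

Execution result:
name | department | budget
Project Eta | Finance | 193719
Project Theta | Legal | 34016
Project Gamma | Engineering | 32935
Project Delta | Operations | 161465
Project Alpha | Finance | 126615
Project Epsilon | Operations | 92492
Project Iota | Engineering | 58017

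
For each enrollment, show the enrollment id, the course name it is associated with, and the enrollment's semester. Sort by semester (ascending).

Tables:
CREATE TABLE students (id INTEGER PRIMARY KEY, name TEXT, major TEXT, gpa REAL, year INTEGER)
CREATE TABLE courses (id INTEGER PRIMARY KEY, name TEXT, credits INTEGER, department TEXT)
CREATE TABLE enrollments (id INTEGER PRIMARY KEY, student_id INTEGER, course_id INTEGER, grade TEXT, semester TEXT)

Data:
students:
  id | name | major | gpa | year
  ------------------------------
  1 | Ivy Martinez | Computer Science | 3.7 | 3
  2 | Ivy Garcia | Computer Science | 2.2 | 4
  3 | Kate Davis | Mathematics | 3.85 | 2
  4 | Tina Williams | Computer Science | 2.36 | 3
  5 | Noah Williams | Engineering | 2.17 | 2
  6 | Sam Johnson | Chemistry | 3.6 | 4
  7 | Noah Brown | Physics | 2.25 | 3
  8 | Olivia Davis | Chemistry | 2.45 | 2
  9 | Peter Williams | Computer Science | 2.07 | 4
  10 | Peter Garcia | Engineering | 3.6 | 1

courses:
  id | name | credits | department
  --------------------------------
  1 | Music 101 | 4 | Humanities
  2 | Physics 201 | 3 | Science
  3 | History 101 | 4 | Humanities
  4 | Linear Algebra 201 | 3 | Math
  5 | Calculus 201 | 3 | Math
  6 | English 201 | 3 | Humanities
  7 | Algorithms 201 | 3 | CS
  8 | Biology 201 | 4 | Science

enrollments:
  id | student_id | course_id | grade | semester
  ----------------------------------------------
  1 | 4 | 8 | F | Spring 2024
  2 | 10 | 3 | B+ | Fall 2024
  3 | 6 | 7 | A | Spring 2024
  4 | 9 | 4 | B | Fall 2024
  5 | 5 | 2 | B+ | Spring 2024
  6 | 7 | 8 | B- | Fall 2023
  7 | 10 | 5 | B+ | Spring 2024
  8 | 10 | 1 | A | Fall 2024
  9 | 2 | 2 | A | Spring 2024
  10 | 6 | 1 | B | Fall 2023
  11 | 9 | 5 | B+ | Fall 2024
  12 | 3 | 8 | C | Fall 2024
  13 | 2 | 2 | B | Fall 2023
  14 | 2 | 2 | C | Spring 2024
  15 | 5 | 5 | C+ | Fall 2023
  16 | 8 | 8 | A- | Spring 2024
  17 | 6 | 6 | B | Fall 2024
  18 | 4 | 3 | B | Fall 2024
SELECT c.id, p.name AS course, c.semester FROM enrollments c JOIN courses p ON c.course_id = p.id ORDER BY c.semester ASC

Execution result:
id | course | semester
6 | Biology 201 | Fall 2023
10 | Music 101 | Fall 2023
13 | Physics 201 | Fall 2023
15 | Calculus 201 | Fall 2023
2 | History 101 | Fall 2024
4 | Linear Algebra 201 | Fall 2024
8 | Music 101 | Fall 2024
11 | Calculus 201 | Fall 2024
12 | Biology 201 | Fall 2024
17 | English 201 | Fall 2024
18 | History 101 | Fall 2024
1 | Biology 201 | Spring 2024
3 | Algorithms 201 | Spring 2024
5 | Physics 201 | Spring 2024
7 | Calculus 201 | Spring 2024
9 | Physics 201 | Spring 2024
14 | Physics 201 | Spring 2024
16 | Biology 201 | Spring 2024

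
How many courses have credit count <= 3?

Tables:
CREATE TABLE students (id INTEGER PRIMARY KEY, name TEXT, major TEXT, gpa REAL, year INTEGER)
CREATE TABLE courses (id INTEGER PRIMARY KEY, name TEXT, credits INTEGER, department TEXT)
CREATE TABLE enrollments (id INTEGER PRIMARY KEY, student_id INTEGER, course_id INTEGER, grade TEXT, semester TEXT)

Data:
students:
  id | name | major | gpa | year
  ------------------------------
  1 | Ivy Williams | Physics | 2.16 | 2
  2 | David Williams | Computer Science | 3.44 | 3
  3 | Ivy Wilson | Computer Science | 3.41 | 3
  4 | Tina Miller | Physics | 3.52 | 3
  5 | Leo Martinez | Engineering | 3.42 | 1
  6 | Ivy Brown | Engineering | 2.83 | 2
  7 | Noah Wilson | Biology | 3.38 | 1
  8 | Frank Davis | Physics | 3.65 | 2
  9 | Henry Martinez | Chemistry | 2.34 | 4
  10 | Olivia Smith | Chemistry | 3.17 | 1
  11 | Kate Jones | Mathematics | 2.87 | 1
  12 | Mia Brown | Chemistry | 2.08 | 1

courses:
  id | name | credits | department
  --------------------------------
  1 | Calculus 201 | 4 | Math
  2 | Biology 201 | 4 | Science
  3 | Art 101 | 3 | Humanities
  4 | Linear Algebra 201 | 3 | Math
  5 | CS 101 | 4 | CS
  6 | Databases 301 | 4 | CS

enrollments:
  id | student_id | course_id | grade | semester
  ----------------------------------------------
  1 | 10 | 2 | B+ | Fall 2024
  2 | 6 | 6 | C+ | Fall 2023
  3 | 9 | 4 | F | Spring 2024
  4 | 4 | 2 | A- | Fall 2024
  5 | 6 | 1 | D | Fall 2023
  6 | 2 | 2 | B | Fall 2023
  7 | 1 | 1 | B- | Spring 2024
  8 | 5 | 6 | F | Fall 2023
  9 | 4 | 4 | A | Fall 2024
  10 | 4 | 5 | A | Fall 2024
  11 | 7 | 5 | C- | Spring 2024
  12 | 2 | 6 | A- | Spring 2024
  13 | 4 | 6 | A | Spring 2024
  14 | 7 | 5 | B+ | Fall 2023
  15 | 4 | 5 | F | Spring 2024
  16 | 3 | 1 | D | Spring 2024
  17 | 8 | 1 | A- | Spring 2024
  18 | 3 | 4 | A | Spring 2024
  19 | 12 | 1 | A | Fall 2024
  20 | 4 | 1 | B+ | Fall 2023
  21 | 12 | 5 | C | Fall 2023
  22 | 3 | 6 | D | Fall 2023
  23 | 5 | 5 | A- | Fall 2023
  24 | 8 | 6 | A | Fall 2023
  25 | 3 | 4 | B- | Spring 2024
SELECT COUNT(*) FROM courses WHERE credits <= 3

Execution result:
2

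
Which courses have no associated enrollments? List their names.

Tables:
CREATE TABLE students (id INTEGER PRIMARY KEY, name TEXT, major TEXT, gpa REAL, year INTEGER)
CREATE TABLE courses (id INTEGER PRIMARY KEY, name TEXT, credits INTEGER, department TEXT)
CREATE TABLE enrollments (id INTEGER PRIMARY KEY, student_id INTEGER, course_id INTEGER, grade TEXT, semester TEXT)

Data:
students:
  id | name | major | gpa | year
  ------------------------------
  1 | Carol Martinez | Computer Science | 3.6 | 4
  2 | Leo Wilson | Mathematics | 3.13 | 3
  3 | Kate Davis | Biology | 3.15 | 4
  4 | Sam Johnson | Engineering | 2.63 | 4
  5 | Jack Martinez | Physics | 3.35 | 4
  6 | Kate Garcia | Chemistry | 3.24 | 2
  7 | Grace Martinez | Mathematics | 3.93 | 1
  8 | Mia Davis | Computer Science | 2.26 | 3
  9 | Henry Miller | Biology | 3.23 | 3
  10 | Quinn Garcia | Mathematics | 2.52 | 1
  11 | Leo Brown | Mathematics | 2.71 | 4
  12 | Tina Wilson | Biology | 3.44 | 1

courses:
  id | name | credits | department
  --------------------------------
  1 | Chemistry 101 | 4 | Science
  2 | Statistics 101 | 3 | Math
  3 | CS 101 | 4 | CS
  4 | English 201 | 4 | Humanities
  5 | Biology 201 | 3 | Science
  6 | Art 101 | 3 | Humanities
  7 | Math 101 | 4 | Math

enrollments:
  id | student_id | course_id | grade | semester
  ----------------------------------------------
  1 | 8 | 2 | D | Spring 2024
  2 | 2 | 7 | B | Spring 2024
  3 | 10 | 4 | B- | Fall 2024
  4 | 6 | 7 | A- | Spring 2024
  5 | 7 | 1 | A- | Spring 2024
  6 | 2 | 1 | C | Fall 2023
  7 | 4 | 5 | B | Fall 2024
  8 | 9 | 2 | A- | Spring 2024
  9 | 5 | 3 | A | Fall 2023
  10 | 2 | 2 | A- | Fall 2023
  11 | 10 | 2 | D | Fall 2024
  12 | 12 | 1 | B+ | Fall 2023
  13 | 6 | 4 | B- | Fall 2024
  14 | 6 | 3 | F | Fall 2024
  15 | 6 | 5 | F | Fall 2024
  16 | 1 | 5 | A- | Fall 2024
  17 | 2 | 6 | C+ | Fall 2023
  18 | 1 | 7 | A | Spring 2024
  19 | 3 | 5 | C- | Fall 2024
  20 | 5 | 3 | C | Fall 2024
SELECT p.name FROM courses p LEFT JOIN enrollments c ON c.course_id = p.id WHERE c.id IS NULL

Execution result:
(no rows)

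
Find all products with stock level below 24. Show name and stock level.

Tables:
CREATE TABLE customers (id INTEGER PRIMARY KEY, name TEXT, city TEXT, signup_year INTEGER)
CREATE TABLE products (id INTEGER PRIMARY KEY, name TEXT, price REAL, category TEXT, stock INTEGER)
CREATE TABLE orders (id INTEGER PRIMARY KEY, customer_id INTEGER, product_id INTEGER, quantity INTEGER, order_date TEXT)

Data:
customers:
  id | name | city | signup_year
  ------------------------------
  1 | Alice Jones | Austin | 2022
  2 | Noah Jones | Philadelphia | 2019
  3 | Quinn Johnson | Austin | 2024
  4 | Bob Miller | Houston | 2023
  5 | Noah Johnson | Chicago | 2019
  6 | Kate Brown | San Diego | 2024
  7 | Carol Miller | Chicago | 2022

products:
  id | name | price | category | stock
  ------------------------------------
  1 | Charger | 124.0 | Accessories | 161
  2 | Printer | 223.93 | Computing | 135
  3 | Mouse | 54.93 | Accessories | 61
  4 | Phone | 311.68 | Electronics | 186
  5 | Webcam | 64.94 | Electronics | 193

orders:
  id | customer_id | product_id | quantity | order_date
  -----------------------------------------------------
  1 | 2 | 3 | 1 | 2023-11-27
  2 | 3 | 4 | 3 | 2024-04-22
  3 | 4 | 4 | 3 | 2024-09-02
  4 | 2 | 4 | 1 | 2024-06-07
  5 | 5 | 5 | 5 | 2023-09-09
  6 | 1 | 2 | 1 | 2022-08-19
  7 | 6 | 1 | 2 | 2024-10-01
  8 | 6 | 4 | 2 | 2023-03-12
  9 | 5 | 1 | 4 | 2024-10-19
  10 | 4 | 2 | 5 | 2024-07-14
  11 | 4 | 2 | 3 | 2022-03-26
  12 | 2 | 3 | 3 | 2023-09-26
SELECT name, stock FROM products WHERE stock < 24

Execution result:
(no rows)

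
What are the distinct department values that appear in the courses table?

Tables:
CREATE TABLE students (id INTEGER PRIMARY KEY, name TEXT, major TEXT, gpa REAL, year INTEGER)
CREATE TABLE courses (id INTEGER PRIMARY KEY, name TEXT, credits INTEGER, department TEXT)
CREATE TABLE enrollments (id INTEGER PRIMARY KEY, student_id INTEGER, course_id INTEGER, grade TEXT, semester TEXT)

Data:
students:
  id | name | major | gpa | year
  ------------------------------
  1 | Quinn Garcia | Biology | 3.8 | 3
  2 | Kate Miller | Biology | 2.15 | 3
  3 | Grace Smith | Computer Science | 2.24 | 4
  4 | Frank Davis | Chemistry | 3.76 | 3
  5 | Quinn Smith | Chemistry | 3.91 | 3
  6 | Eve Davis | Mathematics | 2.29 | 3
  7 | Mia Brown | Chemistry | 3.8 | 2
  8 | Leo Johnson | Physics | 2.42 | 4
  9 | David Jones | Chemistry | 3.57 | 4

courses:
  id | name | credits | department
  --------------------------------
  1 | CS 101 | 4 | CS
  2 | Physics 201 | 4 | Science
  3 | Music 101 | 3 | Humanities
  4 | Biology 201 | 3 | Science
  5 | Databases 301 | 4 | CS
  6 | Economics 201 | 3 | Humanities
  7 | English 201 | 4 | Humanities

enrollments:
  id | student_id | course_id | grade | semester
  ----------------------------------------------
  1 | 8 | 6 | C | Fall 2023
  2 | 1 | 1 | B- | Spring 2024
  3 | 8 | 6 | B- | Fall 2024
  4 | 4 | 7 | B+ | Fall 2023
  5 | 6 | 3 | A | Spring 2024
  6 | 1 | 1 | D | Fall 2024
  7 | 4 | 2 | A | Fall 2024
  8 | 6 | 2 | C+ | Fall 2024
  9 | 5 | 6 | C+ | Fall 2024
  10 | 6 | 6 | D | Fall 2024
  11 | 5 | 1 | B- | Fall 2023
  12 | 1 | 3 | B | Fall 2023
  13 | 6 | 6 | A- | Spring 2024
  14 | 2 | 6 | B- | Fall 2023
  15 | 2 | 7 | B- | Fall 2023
SELECT DISTINCT department FROM courses

Execution result:
department
CS
Science
Humanities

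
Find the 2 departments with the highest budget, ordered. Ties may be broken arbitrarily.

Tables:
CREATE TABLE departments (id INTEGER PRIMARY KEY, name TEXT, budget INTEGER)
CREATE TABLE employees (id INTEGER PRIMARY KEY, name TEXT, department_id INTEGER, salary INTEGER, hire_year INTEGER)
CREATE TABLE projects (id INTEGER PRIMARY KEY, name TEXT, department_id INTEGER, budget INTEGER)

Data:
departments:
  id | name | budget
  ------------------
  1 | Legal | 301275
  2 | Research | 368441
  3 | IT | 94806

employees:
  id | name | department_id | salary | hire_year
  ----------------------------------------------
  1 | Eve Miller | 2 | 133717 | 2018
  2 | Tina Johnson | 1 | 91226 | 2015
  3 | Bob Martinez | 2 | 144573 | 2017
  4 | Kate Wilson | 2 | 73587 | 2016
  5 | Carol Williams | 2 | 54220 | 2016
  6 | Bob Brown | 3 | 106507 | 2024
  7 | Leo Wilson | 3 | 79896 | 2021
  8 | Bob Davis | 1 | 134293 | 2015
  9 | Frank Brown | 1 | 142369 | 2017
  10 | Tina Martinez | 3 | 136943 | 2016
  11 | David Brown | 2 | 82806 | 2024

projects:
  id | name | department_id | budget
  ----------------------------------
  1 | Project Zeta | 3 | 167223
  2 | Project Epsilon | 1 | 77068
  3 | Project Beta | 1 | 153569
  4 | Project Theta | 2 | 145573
SELECT name, budget FROM departments ORDER BY budget DESC LIMIT 2

Execution result:
name | budget
Research | 368441
Legal | 301275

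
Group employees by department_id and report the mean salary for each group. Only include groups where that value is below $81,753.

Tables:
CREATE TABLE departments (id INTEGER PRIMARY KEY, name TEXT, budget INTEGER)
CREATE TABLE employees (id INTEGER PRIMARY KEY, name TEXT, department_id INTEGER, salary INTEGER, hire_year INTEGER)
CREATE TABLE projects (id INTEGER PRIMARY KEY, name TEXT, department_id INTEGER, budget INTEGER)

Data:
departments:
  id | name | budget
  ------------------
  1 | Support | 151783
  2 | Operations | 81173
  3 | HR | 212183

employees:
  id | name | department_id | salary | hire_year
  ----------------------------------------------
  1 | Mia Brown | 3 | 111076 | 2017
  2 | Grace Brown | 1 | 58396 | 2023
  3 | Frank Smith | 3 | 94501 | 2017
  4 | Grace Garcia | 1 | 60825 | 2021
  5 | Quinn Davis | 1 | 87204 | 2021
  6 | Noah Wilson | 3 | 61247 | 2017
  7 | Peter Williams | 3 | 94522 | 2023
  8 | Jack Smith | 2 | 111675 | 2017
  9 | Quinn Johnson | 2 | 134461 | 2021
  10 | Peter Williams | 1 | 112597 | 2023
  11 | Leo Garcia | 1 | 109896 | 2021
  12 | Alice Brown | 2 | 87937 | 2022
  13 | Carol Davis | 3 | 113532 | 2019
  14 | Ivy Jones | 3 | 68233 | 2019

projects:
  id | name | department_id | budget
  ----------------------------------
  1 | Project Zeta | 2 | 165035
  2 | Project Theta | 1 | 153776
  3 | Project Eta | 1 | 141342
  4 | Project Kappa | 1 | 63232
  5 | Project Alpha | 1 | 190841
SELECT department_id, AVG(salary) AS avg_salary FROM employees GROUP BY department_id HAVING AVG(salary) < 81753

Execution result:
(no rows)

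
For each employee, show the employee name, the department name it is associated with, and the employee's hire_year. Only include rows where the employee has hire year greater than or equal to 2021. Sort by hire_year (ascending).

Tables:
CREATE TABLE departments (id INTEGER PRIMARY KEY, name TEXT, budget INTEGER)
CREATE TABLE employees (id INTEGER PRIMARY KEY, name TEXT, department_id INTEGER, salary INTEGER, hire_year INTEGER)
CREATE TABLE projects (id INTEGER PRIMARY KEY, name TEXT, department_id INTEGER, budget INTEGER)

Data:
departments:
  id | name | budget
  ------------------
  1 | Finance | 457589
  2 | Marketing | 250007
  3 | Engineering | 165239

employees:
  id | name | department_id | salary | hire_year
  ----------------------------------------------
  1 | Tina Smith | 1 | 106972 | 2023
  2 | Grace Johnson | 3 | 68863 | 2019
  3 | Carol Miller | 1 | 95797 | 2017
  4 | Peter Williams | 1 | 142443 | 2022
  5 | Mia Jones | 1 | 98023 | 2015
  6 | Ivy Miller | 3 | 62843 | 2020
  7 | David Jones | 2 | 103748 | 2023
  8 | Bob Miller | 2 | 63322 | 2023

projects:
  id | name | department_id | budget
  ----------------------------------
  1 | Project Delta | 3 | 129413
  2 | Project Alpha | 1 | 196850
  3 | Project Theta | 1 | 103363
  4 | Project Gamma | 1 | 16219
SELECT c.name, p.name AS department, c.hire_year FROM employees c JOIN departments p ON c.department_id = p.id WHERE c.hire_year >= 2021 ORDER BY c.hire_year ASC

Execution result:
name | department | hire_year
Peter Williams | Finance | 2022
Tina Smith | Finance | 2023
David Jones | Marketing | 2023
Bob Miller | Marketing | 2023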